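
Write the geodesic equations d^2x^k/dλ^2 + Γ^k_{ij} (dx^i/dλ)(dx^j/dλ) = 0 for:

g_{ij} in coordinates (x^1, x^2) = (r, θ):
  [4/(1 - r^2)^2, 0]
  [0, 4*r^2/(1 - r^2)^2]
Geodesic equation: d^2x^k/dλ^2 + Γ^k_{ij} (dx^i/dλ)(dx^j/dλ) = 0.
Non-zero Christoffel symbols:
Γ^r_{r r} = 2*r/(1 - r^2)
Γ^r_{θ θ} = (r^3 + r)/(r^2 - 1)
Γ^θ_{r θ} = (-r^2 - 1)/(r^3 - r)
Substituting (the symmetric pair Γ^k_{ij}, Γ^k_{ji} combines into a factor 2):
d^2r/dλ^2 + (2*r/(1 - r^2)) (dr/dλ)^2 + ((r^3 + r)/(r^2 - 1)) (dθ/dλ)^2 = 0
d^2θ/dλ^2 + ((-2*r^2 - 2)/(r^3 - r)) (dr/dλ)(dθ/dλ) = 0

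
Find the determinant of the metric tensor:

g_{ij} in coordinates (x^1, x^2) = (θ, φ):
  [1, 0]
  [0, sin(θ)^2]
For a 2×2 metric: det(g) = g_{11}·g_{22} - g_{12}·g_{21}
= (1)·(sin(θ)^2) - (0)·(0)
= sin(θ)^2 - 0
det(g) = sin(θ)^2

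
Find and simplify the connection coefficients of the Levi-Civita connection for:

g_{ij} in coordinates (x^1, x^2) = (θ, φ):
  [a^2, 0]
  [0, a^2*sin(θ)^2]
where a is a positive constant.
Using Γ^k_{ij} = (1/2) g^{km} (∂_i g_{mj} + ∂_j g_{mi} - ∂_m g_{ij}); the metric is diagonal, so only the m = k term contributes.
Non-zero symbols (using the symmetry Γ^k_{ij} = Γ^k_{ji}):
Γ^θ_{φ φ} = (1/2) g^{θθ} (∂_φ g_{θφ} + ∂_φ g_{θφ} - ∂_θ g_{φφ}) = (1/2)(1/a^2)((0) + (0) - (a^2*sin(2*θ))) = -sin(2*θ)/2
Γ^φ_{θ φ} = (1/2) g^{φφ} (∂_θ g_{φφ} + ∂_φ g_{φθ} - ∂_φ g_{θφ}) = (1/2)(1/(a^2*sin(θ)^2))((a^2*sin(2*θ)) + (0) - (0)) = 1/tan(θ)
All other Christoffel symbols are zero.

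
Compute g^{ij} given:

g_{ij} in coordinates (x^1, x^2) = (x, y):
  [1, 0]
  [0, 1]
The metric is diagonal, so g^{ij} is diagonal with entries 1/g_{ii}: diag(1, 1).
g^{ij}:
  [1, 0]
  [0, 1]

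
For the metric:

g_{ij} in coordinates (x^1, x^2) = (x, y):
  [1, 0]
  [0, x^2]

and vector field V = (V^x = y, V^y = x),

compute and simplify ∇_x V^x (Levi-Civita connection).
Non-zero Christoffel symbols:
Γ^x_{y y} = -x
Γ^y_{x y} = 1/x
∇_x V^x = ∂_x V^x + Γ^x_{x j} V^j
  = (0) + (0)(y) + (0)(x)
  = 0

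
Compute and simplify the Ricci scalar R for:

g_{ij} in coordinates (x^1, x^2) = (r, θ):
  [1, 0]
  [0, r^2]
Non-zero Christoffel symbols (Γ^k_{ij} = Γ^k_{ji}):
Γ^r_{θ θ} = -r
Γ^θ_{r θ} = 1/r
Ricci tensor (R_{ij} = R^k_{ikj}): R_{rr} = 0, R_{rθ} = 0, R_{θθ} = 0
Inverse metric: g^{rr} = 1, g^{θθ} = 1/r^2
R = g^{ij} R_{ij} = (1)(0) + (1/r^2)(0) = 0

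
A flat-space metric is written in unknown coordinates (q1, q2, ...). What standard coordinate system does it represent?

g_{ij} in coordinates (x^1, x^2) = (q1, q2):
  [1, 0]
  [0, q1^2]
The line element ds^2 = dq1^2 + q1^2 dq2^2 is dr^2 + r^2 dθ^2 with q1 = r, q2 = θ.
polar coordinates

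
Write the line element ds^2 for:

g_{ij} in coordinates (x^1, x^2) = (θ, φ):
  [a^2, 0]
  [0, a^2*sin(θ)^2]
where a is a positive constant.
ds^2 = g_{ij} dx^i dx^j; only the non-zero components contribute.
ds^2 = a^2 dθ^2 + a^2*sin(θ)^2 dφ^2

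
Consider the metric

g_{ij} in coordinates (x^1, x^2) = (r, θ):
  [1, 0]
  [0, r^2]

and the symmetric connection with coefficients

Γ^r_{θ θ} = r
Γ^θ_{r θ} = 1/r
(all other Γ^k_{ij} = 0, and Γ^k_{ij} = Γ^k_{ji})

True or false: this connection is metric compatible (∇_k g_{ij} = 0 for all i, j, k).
Using ∇_k g_{ij} = ∂_k g_{ij} - Γ^m_{ki} g_{mj} - Γ^m_{kj} g_{im}:
∇_θ g_{rθ} = (0) - (r) - (r) = -2*r ≠ 0
So the connection is not metric compatible (it is not the Levi-Civita connection).
False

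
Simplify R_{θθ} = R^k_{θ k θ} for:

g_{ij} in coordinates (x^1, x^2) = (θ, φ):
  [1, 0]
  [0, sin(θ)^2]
Non-zero Christoffel symbols (Γ^k_{ij} = Γ^k_{ji}):
Γ^θ_{φ φ} = -sin(2*θ)/2
Γ^φ_{θ φ} = 1/tan(θ)
R^θ_{θ θ θ} = 0 (a repeated index in an antisymmetric pair)
R^φ_{θ φ θ} = ∂_φ Γ^φ_{θ θ} - ∂_θ Γ^φ_{θ φ} + Γ^φ_{φ m} Γ^m_{θ θ} - Γ^φ_{θ m} Γ^m_{θ φ}
  = (0) - (-1/sin(θ)^2) + (0) - (1/tan(θ)^2) = 1
R_{θθ} = R^θ_{θ θ θ} + R^φ_{θ φ θ} = (0) + (1) = 1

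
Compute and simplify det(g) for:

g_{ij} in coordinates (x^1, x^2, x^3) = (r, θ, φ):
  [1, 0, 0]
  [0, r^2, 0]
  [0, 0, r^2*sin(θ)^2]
Diagonal metric: det(g) = g_{11}·g_{22}·g_{33}
= (1)·(r^2)·(r^2*sin(θ)^2)
det(g) = r^4*sin(θ)^2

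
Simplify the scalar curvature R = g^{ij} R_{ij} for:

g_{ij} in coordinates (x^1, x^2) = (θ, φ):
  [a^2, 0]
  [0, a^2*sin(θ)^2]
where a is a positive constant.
Non-zero Christoffel symbols (Γ^k_{ij} = Γ^k_{ji}):
Γ^θ_{φ φ} = -sin(2*θ)/2
Γ^φ_{θ φ} = 1/tan(θ)
Ricci tensor (R_{ij} = R^k_{ikj}): R_{θθ} = 1, R_{θφ} = 0, R_{φφ} = sin(θ)^2
Inverse metric: g^{θθ} = 1/a^2, g^{φφ} = 1/(a^2*sin(θ)^2)
R = g^{ij} R_{ij} = (1/a^2)(1) + (1/(a^2*sin(θ)^2))(sin(θ)^2) = 2/a^2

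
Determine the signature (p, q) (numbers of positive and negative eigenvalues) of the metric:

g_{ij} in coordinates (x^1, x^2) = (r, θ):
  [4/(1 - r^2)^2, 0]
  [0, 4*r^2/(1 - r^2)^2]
The metric is diagonal, so its eigenvalues are the diagonal entries: 4/(1 - r^2)^2, 4*r^2/(1 - r^2)^2 (at a generic point, where coordinate-dependent entries are positive).
2 positive, 0 negative.
(2, 0) - Riemannian (positive definite)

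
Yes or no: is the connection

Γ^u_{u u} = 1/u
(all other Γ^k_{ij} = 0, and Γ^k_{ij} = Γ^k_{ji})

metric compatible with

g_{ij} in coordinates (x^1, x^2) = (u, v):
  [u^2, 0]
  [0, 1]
Using ∇_k g_{ij} = ∂_k g_{ij} - Γ^m_{ki} g_{mj} - Γ^m_{kj} g_{im}:
e.g. ∇_u g_{uu} = (2*u) - (u) - (u) = 0
Every component ∇_k g_{ij} vanishes: the connection is metric compatible.
Yes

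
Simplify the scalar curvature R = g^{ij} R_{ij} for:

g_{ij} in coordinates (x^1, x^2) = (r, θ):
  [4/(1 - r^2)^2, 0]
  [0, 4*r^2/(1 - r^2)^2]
Non-zero Christoffel symbols (Γ^k_{ij} = Γ^k_{ji}):
Γ^r_{r r} = 2*r/(1 - r^2)
Γ^r_{θ θ} = (r^3 + r)/(r^2 - 1)
Γ^θ_{r θ} = (-r^2 - 1)/(r^3 - r)
Ricci tensor (R_{ij} = R^k_{ikj}): R_{rr} = -4/(r^2 - 1)^2, R_{rθ} = 0, R_{θθ} = -4*r^2/(r^2 - 1)^2
Inverse metric: g^{rr} = (1 - r^2)^2/4, g^{θθ} = (1 - r^2)^2/(4*r^2)
R = g^{ij} R_{ij} = ((1 - r^2)^2/4)(-4/(r^2 - 1)^2) + ((1 - r^2)^2/(4*r^2))(-4*r^2/(r^2 - 1)^2) = -2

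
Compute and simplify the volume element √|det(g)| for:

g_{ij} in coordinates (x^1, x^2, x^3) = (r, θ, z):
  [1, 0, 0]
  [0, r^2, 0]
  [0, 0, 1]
det(g) = r^2
√|det(g)| = r
Volume element: dV = r dr dθ dz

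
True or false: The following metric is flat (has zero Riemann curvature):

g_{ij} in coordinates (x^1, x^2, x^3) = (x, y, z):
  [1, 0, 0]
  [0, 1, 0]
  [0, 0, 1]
All metric components are constant, so every Christoffel symbol vanishes and R^i_{jkl} = 0.
True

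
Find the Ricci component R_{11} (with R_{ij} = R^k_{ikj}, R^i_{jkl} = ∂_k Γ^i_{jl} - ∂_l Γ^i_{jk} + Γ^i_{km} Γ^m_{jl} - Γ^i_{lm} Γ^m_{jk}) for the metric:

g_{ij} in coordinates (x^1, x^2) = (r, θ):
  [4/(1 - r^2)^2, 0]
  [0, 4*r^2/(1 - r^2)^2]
Non-zero Christoffel symbols (Γ^k_{ij} = Γ^k_{ji}):
Γ^r_{r r} = 2*r/(1 - r^2)
Γ^r_{θ θ} = (r^3 + r)/(r^2 - 1)
Γ^θ_{r θ} = (-r^2 - 1)/(r^3 - r)
R^r_{r r r} = 0 (a repeated index in an antisymmetric pair)
R^θ_{r θ r} = ∂_θ Γ^θ_{r r} - ∂_r Γ^θ_{r θ} + Γ^θ_{θ m} Γ^m_{r r} - Γ^θ_{r m} Γ^m_{r θ}
  = (0) - ((r^4 + 4*r^2 - 1)/(r^3 - r)^2) + (2*(r^2 + 1)/(r^2 - 1)^2) - ((r^2 + 1)^2/(r^3 - r)^2) = -4/(r^2 - 1)^2
R_{rr} = R^r_{r r r} + R^θ_{r θ r} = (0) + (-4/(r^2 - 1)^2) = -4/(r^2 - 1)^2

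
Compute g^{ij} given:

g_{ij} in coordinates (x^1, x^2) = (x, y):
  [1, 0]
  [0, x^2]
The metric is diagonal, so g^{ij} is diagonal with entries 1/g_{ii}: diag(1, 1/(x^2)).
g^{ij}:
  [1, 0]
  [0, 1/x^2]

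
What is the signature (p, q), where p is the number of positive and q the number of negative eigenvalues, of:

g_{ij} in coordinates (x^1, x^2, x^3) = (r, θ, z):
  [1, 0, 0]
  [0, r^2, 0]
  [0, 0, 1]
The metric is diagonal, so its eigenvalues are the diagonal entries: 1, r^2, 1 (at a generic point, where coordinate-dependent entries are positive).
3 positive, 0 negative.
(3, 0) - Riemannian (positive definite)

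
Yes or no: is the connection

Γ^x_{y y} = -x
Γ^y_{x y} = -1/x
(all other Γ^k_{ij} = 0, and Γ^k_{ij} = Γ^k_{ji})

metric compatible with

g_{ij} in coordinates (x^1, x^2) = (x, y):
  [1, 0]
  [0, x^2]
Using ∇_k g_{ij} = ∂_k g_{ij} - Γ^m_{ki} g_{mj} - Γ^m_{kj} g_{im}:
∇_y g_{xy} = (0) - (-x) - (-x) = 2*x ≠ 0
So the connection is not metric compatible (it is not the Levi-Civita connection).
No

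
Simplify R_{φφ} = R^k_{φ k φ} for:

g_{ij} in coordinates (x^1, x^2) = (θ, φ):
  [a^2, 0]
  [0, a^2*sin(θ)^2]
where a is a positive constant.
Non-zero Christoffel symbols (Γ^k_{ij} = Γ^k_{ji}):
Γ^θ_{φ φ} = -sin(2*θ)/2
Γ^φ_{θ φ} = 1/tan(θ)
R^θ_{φ θ φ} = ∂_θ Γ^θ_{φ φ} - ∂_φ Γ^θ_{φ θ} + Γ^θ_{θ m} Γ^m_{φ φ} - Γ^θ_{φ m} Γ^m_{φ θ}
  = (-cos(2*θ)) - (0) + (0) - (-cos(θ)^2) = sin(θ)^2
R^φ_{φ φ φ} = 0 (a repeated index in an antisymmetric pair)
R_{φφ} = R^θ_{φ θ φ} + R^φ_{φ φ φ} = (sin(θ)^2) + (0) = sin(θ)^2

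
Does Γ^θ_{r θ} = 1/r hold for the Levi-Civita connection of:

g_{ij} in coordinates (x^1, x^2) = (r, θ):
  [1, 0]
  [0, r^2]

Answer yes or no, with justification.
Γ^θ_{r θ} = (1/2) g^{θθ} (∂_r g_{θθ} + ∂_θ g_{θr} - ∂_θ g_{rθ}) = (1/2)(1/r^2)((2*r) + (0) - (0)) = 1/r
This equals the proposed value 1/r.
Yes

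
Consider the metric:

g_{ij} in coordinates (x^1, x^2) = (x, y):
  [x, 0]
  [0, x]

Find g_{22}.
With x^1 = x, x^2 = y, g_{22} = g_{yy} is the row-2, column-2 entry of the matrix.
g_{22} = x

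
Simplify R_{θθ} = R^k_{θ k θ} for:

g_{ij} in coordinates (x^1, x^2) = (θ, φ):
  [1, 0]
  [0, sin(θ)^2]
Non-zero Christoffel symbols (Γ^k_{ij} = Γ^k_{ji}):
Γ^θ_{φ φ} = -sin(2*θ)/2
Γ^φ_{θ φ} = 1/tan(θ)
R^θ_{θ θ θ} = 0 (a repeated index in an antisymmetric pair)
R^φ_{θ φ θ} = ∂_φ Γ^φ_{θ θ} - ∂_θ Γ^φ_{θ φ} + Γ^φ_{φ m} Γ^m_{θ θ} - Γ^φ_{θ m} Γ^m_{θ φ}
  = (0) - (-1/sin(θ)^2) + (0) - (1/tan(θ)^2) = 1
R_{θθ} = R^θ_{θ θ θ} + R^φ_{θ φ θ} = (0) + (1) = 1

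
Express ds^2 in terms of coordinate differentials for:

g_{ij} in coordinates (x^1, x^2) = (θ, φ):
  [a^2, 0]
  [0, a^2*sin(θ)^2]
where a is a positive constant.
ds^2 = g_{ij} dx^i dx^j; only the non-zero components contribute.
ds^2 = a^2 dθ^2 + a^2*sin(θ)^2 dφ^2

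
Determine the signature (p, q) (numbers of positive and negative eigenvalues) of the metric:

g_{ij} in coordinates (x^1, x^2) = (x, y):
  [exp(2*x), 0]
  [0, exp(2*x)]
The metric is diagonal, so its eigenvalues are the diagonal entries: exp(2*x), exp(2*x) (at a generic point, where coordinate-dependent entries are positive).
2 positive, 0 negative.
(2, 0) - Riemannian (positive definite)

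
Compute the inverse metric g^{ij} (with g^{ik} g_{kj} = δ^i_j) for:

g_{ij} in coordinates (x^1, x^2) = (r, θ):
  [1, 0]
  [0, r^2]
The metric is diagonal, so g^{ij} is diagonal with entries 1/g_{ii}: diag(1, 1/(r^2)).
g^{ij}:
  [1, 0]
  [0, 1/r^2]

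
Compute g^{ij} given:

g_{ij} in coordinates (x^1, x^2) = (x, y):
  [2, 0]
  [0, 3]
The metric is diagonal, so g^{ij} is diagonal with entries 1/g_{ii}: diag(1/2, 1/3).
g^{ij}:
  [1/2, 0]
  [0, 1/3]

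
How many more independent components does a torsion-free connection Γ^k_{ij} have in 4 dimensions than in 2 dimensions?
Independent components in n dimensions: n × n(n+1)/2 = n^2(n+1)/2.
4D: 4 × 10 = 40
2D: 2 × 3 = 6
Difference = 40 - 6 = 34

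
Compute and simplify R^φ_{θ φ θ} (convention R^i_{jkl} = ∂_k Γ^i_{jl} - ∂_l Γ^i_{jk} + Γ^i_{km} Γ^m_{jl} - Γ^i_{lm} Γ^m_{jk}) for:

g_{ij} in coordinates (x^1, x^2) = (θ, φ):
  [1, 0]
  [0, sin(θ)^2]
Non-zero Christoffel symbols (Γ^k_{ij} = Γ^k_{ji}):
Γ^θ_{φ φ} = -sin(2*θ)/2
Γ^φ_{θ φ} = 1/tan(θ)
R^φ_{θ φ θ} = ∂_φ Γ^φ_{θ θ} - ∂_θ Γ^φ_{θ φ} + Γ^φ_{φ m} Γ^m_{θ θ} - Γ^φ_{θ m} Γ^m_{θ φ}
  = (0) - (-1/sin(θ)^2) + (0) - (1/tan(θ)^2) = 1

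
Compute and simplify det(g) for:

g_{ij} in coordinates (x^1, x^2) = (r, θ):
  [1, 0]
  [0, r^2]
For a 2×2 metric: det(g) = g_{11}·g_{22} - g_{12}·g_{21}
= (1)·(r^2) - (0)·(0)
= r^2 - 0
det(g) = r^2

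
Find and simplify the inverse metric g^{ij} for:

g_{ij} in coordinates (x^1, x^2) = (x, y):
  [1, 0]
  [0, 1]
The metric is diagonal, so g^{ij} is diagonal with entries 1/g_{ii}: diag(1, 1).
g^{ij}:
  [1, 0]
  [0, 1]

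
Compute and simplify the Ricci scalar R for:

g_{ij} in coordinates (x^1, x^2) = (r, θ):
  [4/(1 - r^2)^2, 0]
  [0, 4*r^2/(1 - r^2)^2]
Non-zero Christoffel symbols (Γ^k_{ij} = Γ^k_{ji}):
Γ^r_{r r} = 2*r/(1 - r^2)
Γ^r_{θ θ} = (r^3 + r)/(r^2 - 1)
Γ^θ_{r θ} = (-r^2 - 1)/(r^3 - r)
Ricci tensor (R_{ij} = R^k_{ikj}): R_{rr} = -4/(r^2 - 1)^2, R_{rθ} = 0, R_{θθ} = -4*r^2/(r^2 - 1)^2
Inverse metric: g^{rr} = (1 - r^2)^2/4, g^{θθ} = (1 - r^2)^2/(4*r^2)
R = g^{ij} R_{ij} = ((1 - r^2)^2/4)(-4/(r^2 - 1)^2) + ((1 - r^2)^2/(4*r^2))(-4*r^2/(r^2 - 1)^2) = -2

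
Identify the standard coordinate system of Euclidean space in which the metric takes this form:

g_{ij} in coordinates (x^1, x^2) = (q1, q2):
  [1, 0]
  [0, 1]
All components are constant and the metric is the identity, i.e. orthonormal rectilinear coordinates.
Cartesian (2D) coordinates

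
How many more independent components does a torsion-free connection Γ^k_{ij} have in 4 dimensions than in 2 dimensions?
Independent components in n dimensions: n × n(n+1)/2 = n^2(n+1)/2.
4D: 4 × 10 = 40
2D: 2 × 3 = 6
Difference = 40 - 6 = 34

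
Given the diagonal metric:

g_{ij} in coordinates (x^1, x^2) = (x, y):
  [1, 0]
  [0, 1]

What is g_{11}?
With x^1 = x, x^2 = y, g_{11} = g_{xx} is the row-1, column-1 entry of the matrix.
g_{11} = 1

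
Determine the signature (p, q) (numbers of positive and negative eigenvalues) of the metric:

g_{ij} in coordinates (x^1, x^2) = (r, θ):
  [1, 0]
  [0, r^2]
The metric is diagonal, so its eigenvalues are the diagonal entries: 1, r^2 (at a generic point, where coordinate-dependent entries are positive).
2 positive, 0 negative.
(2, 0) - Riemannian (positive definite)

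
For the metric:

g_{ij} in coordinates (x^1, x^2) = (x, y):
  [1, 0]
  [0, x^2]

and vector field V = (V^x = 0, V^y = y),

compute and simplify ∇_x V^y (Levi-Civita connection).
Non-zero Christoffel symbols:
Γ^x_{y y} = -x
Γ^y_{x y} = 1/x
∇_x V^y = ∂_x V^y + Γ^y_{x j} V^j
  = (0) + (0)(0) + (1/x)(y)
  = y/x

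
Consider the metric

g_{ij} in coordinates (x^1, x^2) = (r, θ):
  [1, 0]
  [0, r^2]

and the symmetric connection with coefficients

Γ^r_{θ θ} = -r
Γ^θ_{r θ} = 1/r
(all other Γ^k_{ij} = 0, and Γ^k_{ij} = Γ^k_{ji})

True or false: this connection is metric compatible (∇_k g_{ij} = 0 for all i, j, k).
Using ∇_k g_{ij} = ∂_k g_{ij} - Γ^m_{ki} g_{mj} - Γ^m_{kj} g_{im}:
e.g. ∇_r g_{θθ} = (2*r) - (r) - (r) = 0
Every component ∇_k g_{ij} vanishes: the connection is metric compatible.
True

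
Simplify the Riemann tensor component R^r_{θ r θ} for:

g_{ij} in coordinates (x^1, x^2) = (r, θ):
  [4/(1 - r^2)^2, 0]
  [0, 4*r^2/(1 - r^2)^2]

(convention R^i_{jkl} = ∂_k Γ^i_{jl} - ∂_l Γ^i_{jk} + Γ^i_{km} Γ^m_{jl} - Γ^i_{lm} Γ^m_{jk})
Non-zero Christoffel symbols (Γ^k_{ij} = Γ^k_{ji}):
Γ^r_{r r} = 2*r/(1 - r^2)
Γ^r_{θ θ} = (r^3 + r)/(r^2 - 1)
Γ^θ_{r θ} = (-r^2 - 1)/(r^3 - r)
R^r_{θ r θ} = ∂_r Γ^r_{θ θ} - ∂_θ Γ^r_{θ r} + Γ^r_{r m} Γ^m_{θ θ} - Γ^r_{θ m} Γ^m_{θ r}
  = ((r^4 - 4*r^2 - 1)/(r^2 - 1)^2) - (0) + (-2*r^2*(r^2 + 1)/(r^2 - 1)^2) - (-(r^2 + 1)^2/(r^2 - 1)^2) = -4*r^2/(r^2 - 1)^2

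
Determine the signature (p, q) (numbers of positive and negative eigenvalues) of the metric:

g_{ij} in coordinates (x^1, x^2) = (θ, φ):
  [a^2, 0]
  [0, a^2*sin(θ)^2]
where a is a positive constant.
The metric is diagonal, so its eigenvalues are the diagonal entries: a^2, a^2*sin(θ)^2 (at a generic point, where coordinate-dependent entries are positive).
2 positive, 0 negative.
(2, 0) - Riemannian (positive definite)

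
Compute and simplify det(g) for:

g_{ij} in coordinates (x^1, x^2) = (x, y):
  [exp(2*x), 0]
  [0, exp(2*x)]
For a 2×2 metric: det(g) = g_{11}·g_{22} - g_{12}·g_{21}
= (exp(2*x))·(exp(2*x)) - (0)·(0)
= exp(4*x) - 0
det(g) = exp(4*x)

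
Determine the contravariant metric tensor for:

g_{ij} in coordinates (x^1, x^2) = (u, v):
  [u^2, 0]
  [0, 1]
The metric is diagonal, so g^{ij} is diagonal with entries 1/g_{ii}: diag(1/(u^2), 1).
g^{ij}:
  [1/u^2, 0]
  [0, 1]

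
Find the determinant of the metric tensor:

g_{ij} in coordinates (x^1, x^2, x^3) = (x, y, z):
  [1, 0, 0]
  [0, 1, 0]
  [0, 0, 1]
Diagonal metric: det(g) = g_{11}·g_{22}·g_{33}
= (1)·(1)·(1)
det(g) = 1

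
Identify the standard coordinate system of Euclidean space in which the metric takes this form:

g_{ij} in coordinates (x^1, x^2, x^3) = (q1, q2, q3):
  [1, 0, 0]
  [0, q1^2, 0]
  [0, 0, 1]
The line element ds^2 = dq1^2 + q1^2 dq2^2 + dq3^2 is dr^2 + r^2 dθ^2 + dz^2 with q1 = r, q2 = θ, q3 = z.
cylindrical coordinates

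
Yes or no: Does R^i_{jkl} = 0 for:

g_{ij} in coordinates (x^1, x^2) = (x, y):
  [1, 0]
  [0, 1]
All metric components are constant, so every Christoffel symbol vanishes and R^i_{jkl} = 0.
Yes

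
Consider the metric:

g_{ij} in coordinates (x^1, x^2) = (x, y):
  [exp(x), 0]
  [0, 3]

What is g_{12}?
With x^1 = x, x^2 = y, g_{12} = g_{xy} is the row-1, column-2 entry of the matrix.
g_{12} = 0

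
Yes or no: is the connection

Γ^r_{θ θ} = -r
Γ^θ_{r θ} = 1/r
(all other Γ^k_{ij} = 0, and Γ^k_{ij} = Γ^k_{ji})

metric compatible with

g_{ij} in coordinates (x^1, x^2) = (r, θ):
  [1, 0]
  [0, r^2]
Using ∇_k g_{ij} = ∂_k g_{ij} - Γ^m_{ki} g_{mj} - Γ^m_{kj} g_{im}:
e.g. ∇_r g_{θθ} = (2*r) - (r) - (r) = 0
Every component ∇_k g_{ij} vanishes: the connection is metric compatible.
Yes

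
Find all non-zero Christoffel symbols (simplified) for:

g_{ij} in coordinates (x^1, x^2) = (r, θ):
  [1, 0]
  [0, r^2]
Using Γ^k_{ij} = (1/2) g^{km} (∂_i g_{mj} + ∂_j g_{mi} - ∂_m g_{ij}); the metric is diagonal, so only the m = k term contributes.
Non-zero symbols (using the symmetry Γ^k_{ij} = Γ^k_{ji}):
Γ^r_{θ θ} = (1/2) g^{rr} (∂_θ g_{rθ} + ∂_θ g_{rθ} - ∂_r g_{θθ}) = (1/2)(1)((0) + (0) - (2*r)) = -r
Γ^θ_{r θ} = (1/2) g^{θθ} (∂_r g_{θθ} + ∂_θ g_{θr} - ∂_θ g_{rθ}) = (1/2)(1/r^2)((2*r) + (0) - (0)) = 1/r
All other Christoffel symbols are zero.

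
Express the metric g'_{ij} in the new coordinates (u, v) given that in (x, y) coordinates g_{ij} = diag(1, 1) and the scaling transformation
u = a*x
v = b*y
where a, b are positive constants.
Invert the transformation: x = u/a, y = v/b
g'_{ij} = (∂x^k/∂x'^i)(∂x^l/∂x'^j) g_{kl}; with g_{kl} = δ_{kl} this is Σ_k (∂x^k/∂x'^i)(∂x^k/∂x'^j).
Jacobian: ∂x/∂u = 1/a, ∂x/∂v = 0, ∂y/∂u = 0, ∂y/∂v = 1/b
g'_{uu} = (1/a)(1/a) + (0)(0) = 1/a^2
g'_{uv} = (1/a)(0) + (0)(1/b) = 0
g'_{vv} = (0)(0) + (1/b)(1/b) = 1/b^2
g'_{ij} = diag(1/a^2, 1/b^2)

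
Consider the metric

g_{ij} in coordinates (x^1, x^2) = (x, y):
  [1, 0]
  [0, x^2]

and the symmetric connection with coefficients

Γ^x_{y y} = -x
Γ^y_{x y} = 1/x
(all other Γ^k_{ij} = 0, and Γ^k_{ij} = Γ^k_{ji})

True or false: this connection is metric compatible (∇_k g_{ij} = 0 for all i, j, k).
Using ∇_k g_{ij} = ∂_k g_{ij} - Γ^m_{ki} g_{mj} - Γ^m_{kj} g_{im}:
e.g. ∇_x g_{yy} = (2*x) - (x) - (x) = 0
Every component ∇_k g_{ij} vanishes: the connection is metric compatible.
True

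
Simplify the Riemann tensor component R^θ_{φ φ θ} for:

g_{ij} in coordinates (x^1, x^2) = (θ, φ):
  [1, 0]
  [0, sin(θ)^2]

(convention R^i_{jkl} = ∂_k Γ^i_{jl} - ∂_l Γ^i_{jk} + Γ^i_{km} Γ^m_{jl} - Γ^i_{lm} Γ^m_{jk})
Non-zero Christoffel symbols (Γ^k_{ij} = Γ^k_{ji}):
Γ^θ_{φ φ} = -sin(2*θ)/2
Γ^φ_{θ φ} = 1/tan(θ)
R^θ_{φ φ θ} = ∂_φ Γ^θ_{φ θ} - ∂_θ Γ^θ_{φ φ} + Γ^θ_{φ m} Γ^m_{φ θ} - Γ^θ_{θ m} Γ^m_{φ φ}
  = (0) - (-cos(2*θ)) + (-cos(θ)^2) - (0) = -sin(θ)^2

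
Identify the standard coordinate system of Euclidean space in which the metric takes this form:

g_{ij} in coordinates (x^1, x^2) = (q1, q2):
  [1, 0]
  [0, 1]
All components are constant and the metric is the identity, i.e. orthonormal rectilinear coordinates.
Cartesian (2D) coordinates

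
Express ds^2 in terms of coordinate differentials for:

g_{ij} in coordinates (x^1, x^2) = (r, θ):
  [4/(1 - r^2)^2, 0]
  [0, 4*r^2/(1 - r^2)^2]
ds^2 = g_{ij} dx^i dx^j; only the non-zero components contribute.
ds^2 = (4/(1 - r^2)^2) dr^2 + (4*r^2/(1 - r^2)^2) dθ^2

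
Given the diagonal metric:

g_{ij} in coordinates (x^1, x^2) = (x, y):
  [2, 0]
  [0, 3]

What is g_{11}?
With x^1 = x, x^2 = y, g_{11} = g_{xx} is the row-1, column-1 entry of the matrix.
g_{11} = 2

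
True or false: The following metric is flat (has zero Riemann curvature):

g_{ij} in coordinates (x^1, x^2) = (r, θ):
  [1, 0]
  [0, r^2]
Non-zero Christoffel symbols:
Γ^r_{θ θ} = -r
Γ^θ_{r θ} = 1/r
Ricci tensor: R_{rr} = 0, R_{rθ} = 0, R_{θθ} = 0
All R_{ij} vanish; in 2 dimensions the Riemann tensor is fully determined by the Ricci tensor, so R^i_{jkl} = 0: the metric is flat (curvilinear coordinates on flat space).
True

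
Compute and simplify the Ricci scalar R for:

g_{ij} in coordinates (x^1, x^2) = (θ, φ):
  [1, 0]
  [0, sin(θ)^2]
Non-zero Christoffel symbols (Γ^k_{ij} = Γ^k_{ji}):
Γ^θ_{φ φ} = -sin(2*θ)/2
Γ^φ_{θ φ} = 1/tan(θ)
Ricci tensor (R_{ij} = R^k_{ikj}): R_{θθ} = 1, R_{θφ} = 0, R_{φφ} = sin(θ)^2
Inverse metric: g^{θθ} = 1, g^{φφ} = 1/sin(θ)^2
R = g^{ij} R_{ij} = (1)(1) + (1/sin(θ)^2)(sin(θ)^2) = 2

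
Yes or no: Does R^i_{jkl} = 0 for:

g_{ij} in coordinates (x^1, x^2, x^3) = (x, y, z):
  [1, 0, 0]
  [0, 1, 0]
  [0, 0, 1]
All metric components are constant, so every Christoffel symbol vanishes and R^i_{jkl} = 0.
Yes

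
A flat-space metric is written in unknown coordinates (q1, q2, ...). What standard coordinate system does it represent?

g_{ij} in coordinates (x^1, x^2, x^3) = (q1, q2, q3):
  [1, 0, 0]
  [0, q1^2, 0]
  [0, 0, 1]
The line element ds^2 = dq1^2 + q1^2 dq2^2 + dq3^2 is dr^2 + r^2 dθ^2 + dz^2 with q1 = r, q2 = θ, q3 = z.
cylindrical coordinates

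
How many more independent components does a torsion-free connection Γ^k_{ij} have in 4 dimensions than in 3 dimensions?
Independent components in n dimensions: n × n(n+1)/2 = n^2(n+1)/2.
4D: 4 × 10 = 40
3D: 3 × 6 = 18
Difference = 40 - 18 = 22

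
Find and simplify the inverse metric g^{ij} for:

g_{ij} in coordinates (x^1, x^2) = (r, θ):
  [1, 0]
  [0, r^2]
The metric is diagonal, so g^{ij} is diagonal with entries 1/g_{ii}: diag(1, 1/(r^2)).
g^{ij}:
  [1, 0]
  [0, 1/r^2]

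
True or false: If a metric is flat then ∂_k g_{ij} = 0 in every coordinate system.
Flatness means R^i_{jkl} = 0; the components can still vary, e.g. the flat plane in polar coordinates has g_{θθ} = r^2.
False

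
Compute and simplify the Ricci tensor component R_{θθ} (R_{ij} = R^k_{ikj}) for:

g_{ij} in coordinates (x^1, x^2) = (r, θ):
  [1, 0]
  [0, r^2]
Non-zero Christoffel symbols (Γ^k_{ij} = Γ^k_{ji}):
Γ^r_{θ θ} = -r
Γ^θ_{r θ} = 1/r
R^r_{θ r θ} = ∂_r Γ^r_{θ θ} - ∂_θ Γ^r_{θ r} + Γ^r_{r m} Γ^m_{θ θ} - Γ^r_{θ m} Γ^m_{θ r}
  = (-1) - (0) + (0) - (-1) = 0
R^θ_{θ θ θ} = 0 (a repeated index in an antisymmetric pair)
R_{θθ} = R^r_{θ r θ} + R^θ_{θ θ θ} = (0) + (0) = 0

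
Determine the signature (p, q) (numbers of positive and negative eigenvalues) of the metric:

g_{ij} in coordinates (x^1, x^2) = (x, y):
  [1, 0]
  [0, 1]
The metric is diagonal, so its eigenvalues are the diagonal entries: 1, 1 (at a generic point, where coordinate-dependent entries are positive).
2 positive, 0 negative.
(2, 0) - Riemannian (positive definite)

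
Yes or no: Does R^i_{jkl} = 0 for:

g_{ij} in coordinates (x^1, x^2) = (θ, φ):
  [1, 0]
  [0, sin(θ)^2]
Non-zero Christoffel symbols:
Γ^θ_{φ φ} = -sin(2*θ)/2
Γ^φ_{θ φ} = 1/tan(θ)
Ricci tensor: R_{θθ} = 1, R_{θφ} = 0, R_{φφ} = sin(θ)^2
The Ricci tensor is non-zero, so the Riemann tensor is non-zero: not flat.
No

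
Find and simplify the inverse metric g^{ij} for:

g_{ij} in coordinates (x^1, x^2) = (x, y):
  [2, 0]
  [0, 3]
The metric is diagonal, so g^{ij} is diagonal with entries 1/g_{ii}: diag(1/2, 1/3).
g^{ij}:
  [1/2, 0]
  [0, 1/3]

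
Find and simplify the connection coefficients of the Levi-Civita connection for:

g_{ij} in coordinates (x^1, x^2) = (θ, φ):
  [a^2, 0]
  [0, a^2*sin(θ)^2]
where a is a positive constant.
Using Γ^k_{ij} = (1/2) g^{km} (∂_i g_{mj} + ∂_j g_{mi} - ∂_m g_{ij}); the metric is diagonal, so only the m = k term contributes.
Non-zero symbols (using the symmetry Γ^k_{ij} = Γ^k_{ji}):
Γ^θ_{φ φ} = (1/2) g^{θθ} (∂_φ g_{θφ} + ∂_φ g_{θφ} - ∂_θ g_{φφ}) = (1/2)(1/a^2)((0) + (0) - (a^2*sin(2*θ))) = -sin(2*θ)/2
Γ^φ_{θ φ} = (1/2) g^{φφ} (∂_θ g_{φφ} + ∂_φ g_{φθ} - ∂_φ g_{θφ}) = (1/2)(1/(a^2*sin(θ)^2))((a^2*sin(2*θ)) + (0) - (0)) = 1/tan(θ)
All other Christoffel symbols are zero.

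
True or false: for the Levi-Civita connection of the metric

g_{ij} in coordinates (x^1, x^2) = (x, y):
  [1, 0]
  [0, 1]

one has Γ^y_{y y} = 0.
Γ^y_{y y} = (1/2) g^{yy} (∂_y g_{yy} + ∂_y g_{yy} - ∂_y g_{yy}) = (1/2)(1)((0) + (0) - (0)) = 0
This equals the proposed value 0.
True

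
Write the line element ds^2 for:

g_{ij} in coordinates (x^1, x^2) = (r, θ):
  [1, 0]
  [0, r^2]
ds^2 = g_{ij} dx^i dx^j; only the non-zero components contribute.
ds^2 = dr^2 + r^2 dθ^2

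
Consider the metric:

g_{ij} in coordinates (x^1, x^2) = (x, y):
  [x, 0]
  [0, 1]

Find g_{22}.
With x^1 = x, x^2 = y, g_{22} = g_{yy} is the row-2, column-2 entry of the matrix.
g_{22} = 1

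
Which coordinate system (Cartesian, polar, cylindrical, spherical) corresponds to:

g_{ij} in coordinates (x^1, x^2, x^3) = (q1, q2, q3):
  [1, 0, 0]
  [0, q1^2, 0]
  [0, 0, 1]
The line element ds^2 = dq1^2 + q1^2 dq2^2 + dq3^2 is dr^2 + r^2 dθ^2 + dz^2 with q1 = r, q2 = θ, q3 = z.
cylindrical coordinates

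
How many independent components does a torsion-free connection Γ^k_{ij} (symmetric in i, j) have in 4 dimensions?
Γ^k_{ij} has n choices for the upper index and n(n+1)/2 independent symmetric lower index pairs.
Total = 4 × 4×5/2 = 4 × 10 = 40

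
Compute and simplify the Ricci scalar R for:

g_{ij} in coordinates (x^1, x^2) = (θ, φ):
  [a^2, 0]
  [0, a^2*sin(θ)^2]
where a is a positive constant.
Non-zero Christoffel symbols (Γ^k_{ij} = Γ^k_{ji}):
Γ^θ_{φ φ} = -sin(2*θ)/2
Γ^φ_{θ φ} = 1/tan(θ)
Ricci tensor (R_{ij} = R^k_{ikj}): R_{θθ} = 1, R_{θφ} = 0, R_{φφ} = sin(θ)^2
Inverse metric: g^{θθ} = 1/a^2, g^{φφ} = 1/(a^2*sin(θ)^2)
R = g^{ij} R_{ij} = (1/a^2)(1) + (1/(a^2*sin(θ)^2))(sin(θ)^2) = 2/a^2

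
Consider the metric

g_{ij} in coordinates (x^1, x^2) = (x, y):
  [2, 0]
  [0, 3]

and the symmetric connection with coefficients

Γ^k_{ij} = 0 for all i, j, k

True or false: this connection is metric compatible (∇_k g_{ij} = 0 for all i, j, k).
Using ∇_k g_{ij} = ∂_k g_{ij} - Γ^m_{ki} g_{mj} - Γ^m_{kj} g_{im}:
e.g. ∇_y g_{yy} = (0) - (0) - (0) = 0
Every component ∇_k g_{ij} vanishes: the connection is metric compatible.
True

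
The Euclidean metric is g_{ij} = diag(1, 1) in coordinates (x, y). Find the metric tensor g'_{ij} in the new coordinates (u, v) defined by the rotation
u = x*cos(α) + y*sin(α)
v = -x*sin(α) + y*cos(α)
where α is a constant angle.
Invert the transformation: x = u*cos(α) - v*sin(α), y = u*sin(α) + v*cos(α)
g'_{ij} = (∂x^k/∂x'^i)(∂x^l/∂x'^j) g_{kl}; with g_{kl} = δ_{kl} this is Σ_k (∂x^k/∂x'^i)(∂x^k/∂x'^j).
Jacobian: ∂x/∂u = cos(α), ∂x/∂v = -sin(α), ∂y/∂u = sin(α), ∂y/∂v = cos(α)
g'_{uu} = (cos(α))(cos(α)) + (sin(α))(sin(α)) = 1
g'_{uv} = (cos(α))(-sin(α)) + (sin(α))(cos(α)) = 0
g'_{vv} = (-sin(α))(-sin(α)) + (cos(α))(cos(α)) = 1
g'_{ij} = diag(1, 1)
The Euclidean metric is invariant under rotations.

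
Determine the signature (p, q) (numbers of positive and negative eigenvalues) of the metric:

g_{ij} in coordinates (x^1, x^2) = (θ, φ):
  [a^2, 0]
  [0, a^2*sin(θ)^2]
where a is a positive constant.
The metric is diagonal, so its eigenvalues are the diagonal entries: a^2, a^2*sin(θ)^2 (at a generic point, where coordinate-dependent entries are positive).
2 positive, 0 negative.
(2, 0) - Riemannian (positive definite)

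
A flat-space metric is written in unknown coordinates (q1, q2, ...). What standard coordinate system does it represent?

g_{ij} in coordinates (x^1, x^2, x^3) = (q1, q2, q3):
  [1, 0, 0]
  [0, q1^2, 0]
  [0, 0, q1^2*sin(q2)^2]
The line element ds^2 = dq1^2 + q1^2 dq2^2 + q1^2 sin(q2)^2 dq3^2 is dr^2 + r^2 dθ^2 + r^2 sin(θ)^2 dφ^2 with q1 = r, q2 = θ, q3 = φ.
spherical coordinates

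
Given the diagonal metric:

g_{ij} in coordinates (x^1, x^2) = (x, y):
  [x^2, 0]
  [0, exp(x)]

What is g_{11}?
With x^1 = x, x^2 = y, g_{11} = g_{xx} is the row-1, column-1 entry of the matrix.
g_{11} = x^2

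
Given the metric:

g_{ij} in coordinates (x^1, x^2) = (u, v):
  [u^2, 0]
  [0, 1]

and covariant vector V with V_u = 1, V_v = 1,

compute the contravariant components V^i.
Inverse metric (diagonal): g^{uu} = 1/u^2, g^{vv} = 1
V^i = g^{ij} V_j:
V^u = (1/u^2)(1) + (0)(1) = 1/u^2
V^v = (0)(1) + (1)(1) = 1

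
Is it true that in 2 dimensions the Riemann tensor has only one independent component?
The number of independent components is n^2(n^2-1)/12 = 4·3/12 = 1 for n = 2 (e.g. R_{1212}).
Yes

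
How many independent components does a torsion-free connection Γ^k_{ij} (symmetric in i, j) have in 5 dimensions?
Γ^k_{ij} has n choices for the upper index and n(n+1)/2 independent symmetric lower index pairs.
Total = 5 × 5×6/2 = 5 × 15 = 75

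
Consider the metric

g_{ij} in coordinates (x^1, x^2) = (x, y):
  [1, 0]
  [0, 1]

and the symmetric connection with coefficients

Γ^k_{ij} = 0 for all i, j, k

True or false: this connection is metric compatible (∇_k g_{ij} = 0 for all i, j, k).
Using ∇_k g_{ij} = ∂_k g_{ij} - Γ^m_{ki} g_{mj} - Γ^m_{kj} g_{im}:
e.g. ∇_x g_{xy} = (0) - (0) - (0) = 0
Every component ∇_k g_{ij} vanishes: the connection is metric compatible.
True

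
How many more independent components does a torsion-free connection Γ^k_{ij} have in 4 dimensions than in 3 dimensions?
Independent components in n dimensions: n × n(n+1)/2 = n^2(n+1)/2.
4D: 4 × 10 = 40
3D: 3 × 6 = 18
Difference = 40 - 18 = 22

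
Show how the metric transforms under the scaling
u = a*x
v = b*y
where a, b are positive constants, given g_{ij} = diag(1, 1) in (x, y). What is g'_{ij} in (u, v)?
Invert the transformation: x = u/a, y = v/b
g'_{ij} = (∂x^k/∂x'^i)(∂x^l/∂x'^j) g_{kl}; with g_{kl} = δ_{kl} this is Σ_k (∂x^k/∂x'^i)(∂x^k/∂x'^j).
Jacobian: ∂x/∂u = 1/a, ∂x/∂v = 0, ∂y/∂u = 0, ∂y/∂v = 1/b
g'_{uu} = (1/a)(1/a) + (0)(0) = 1/a^2
g'_{uv} = (1/a)(0) + (0)(1/b) = 0
g'_{vv} = (0)(0) + (1/b)(1/b) = 1/b^2
g'_{ij} = diag(1/a^2, 1/b^2)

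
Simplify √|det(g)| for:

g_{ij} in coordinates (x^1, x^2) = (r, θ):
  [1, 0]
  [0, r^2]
det(g) = r^2
√|det(g)| = r
Volume element: dV = r dr dθ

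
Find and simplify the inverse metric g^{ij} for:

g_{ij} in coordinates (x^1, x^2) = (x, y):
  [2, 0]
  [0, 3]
The metric is diagonal, so g^{ij} is diagonal with entries 1/g_{ii}: diag(1/2, 1/3).
g^{ij}:
  [1/2, 0]
  [0, 1/3]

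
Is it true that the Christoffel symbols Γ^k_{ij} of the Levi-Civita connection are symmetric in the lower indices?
The Levi-Civita connection is torsion-free, which is exactly Γ^k_{ij} = Γ^k_{ji}.
Yes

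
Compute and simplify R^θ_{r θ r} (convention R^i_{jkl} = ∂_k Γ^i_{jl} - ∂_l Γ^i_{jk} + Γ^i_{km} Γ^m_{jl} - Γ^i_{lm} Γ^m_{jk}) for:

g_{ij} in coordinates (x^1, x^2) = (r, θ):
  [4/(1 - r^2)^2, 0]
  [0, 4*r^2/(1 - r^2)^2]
Non-zero Christoffel symbols (Γ^k_{ij} = Γ^k_{ji}):
Γ^r_{r r} = 2*r/(1 - r^2)
Γ^r_{θ θ} = (r^3 + r)/(r^2 - 1)
Γ^θ_{r θ} = (-r^2 - 1)/(r^3 - r)
R^θ_{r θ r} = ∂_θ Γ^θ_{r r} - ∂_r Γ^θ_{r θ} + Γ^θ_{θ m} Γ^m_{r r} - Γ^θ_{r m} Γ^m_{r θ}
  = (0) - ((r^4 + 4*r^2 - 1)/(r^3 - r)^2) + (2*(r^2 + 1)/(r^2 - 1)^2) - ((r^2 + 1)^2/(r^3 - r)^2) = -4/(r^2 - 1)^2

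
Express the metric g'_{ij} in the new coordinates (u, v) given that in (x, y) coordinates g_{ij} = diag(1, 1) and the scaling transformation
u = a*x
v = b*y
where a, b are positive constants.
Invert the transformation: x = u/a, y = v/b
g'_{ij} = (∂x^k/∂x'^i)(∂x^l/∂x'^j) g_{kl}; with g_{kl} = δ_{kl} this is Σ_k (∂x^k/∂x'^i)(∂x^k/∂x'^j).
Jacobian: ∂x/∂u = 1/a, ∂x/∂v = 0, ∂y/∂u = 0, ∂y/∂v = 1/b
g'_{uu} = (1/a)(1/a) + (0)(0) = 1/a^2
g'_{uv} = (1/a)(0) + (0)(1/b) = 0
g'_{vv} = (0)(0) + (1/b)(1/b) = 1/b^2
g'_{ij} = diag(1/a^2, 1/b^2)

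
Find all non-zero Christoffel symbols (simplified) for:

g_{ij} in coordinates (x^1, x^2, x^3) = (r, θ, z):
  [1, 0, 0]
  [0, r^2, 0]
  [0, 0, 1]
Using Γ^k_{ij} = (1/2) g^{km} (∂_i g_{mj} + ∂_j g_{mi} - ∂_m g_{ij}); the metric is diagonal, so only the m = k term contributes.
Non-zero symbols (using the symmetry Γ^k_{ij} = Γ^k_{ji}):
Γ^r_{θ θ} = (1/2) g^{rr} (∂_θ g_{rθ} + ∂_θ g_{rθ} - ∂_r g_{θθ}) = (1/2)(1)((0) + (0) - (2*r)) = -r
Γ^θ_{r θ} = (1/2) g^{θθ} (∂_r g_{θθ} + ∂_θ g_{θr} - ∂_θ g_{rθ}) = (1/2)(1/r^2)((2*r) + (0) - (0)) = 1/r
All other Christoffel symbols are zero.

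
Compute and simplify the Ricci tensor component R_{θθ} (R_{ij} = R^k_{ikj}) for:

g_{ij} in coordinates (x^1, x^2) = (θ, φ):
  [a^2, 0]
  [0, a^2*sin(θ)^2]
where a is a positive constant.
Non-zero Christoffel symbols (Γ^k_{ij} = Γ^k_{ji}):
Γ^θ_{φ φ} = -sin(2*θ)/2
Γ^φ_{θ φ} = 1/tan(θ)
R^θ_{θ θ θ} = 0 (a repeated index in an antisymmetric pair)
R^φ_{θ φ θ} = ∂_φ Γ^φ_{θ θ} - ∂_θ Γ^φ_{θ φ} + Γ^φ_{φ m} Γ^m_{θ θ} - Γ^φ_{θ m} Γ^m_{θ φ}
  = (0) - (-1/sin(θ)^2) + (0) - (1/tan(θ)^2) = 1
R_{θθ} = R^θ_{θ θ θ} + R^φ_{θ φ θ} = (0) + (1) = 1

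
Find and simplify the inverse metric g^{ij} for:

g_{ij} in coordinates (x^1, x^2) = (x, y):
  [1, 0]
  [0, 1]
The metric is diagonal, so g^{ij} is diagonal with entries 1/g_{ii}: diag(1, 1).
g^{ij}:
  [1, 0]
  [0, 1]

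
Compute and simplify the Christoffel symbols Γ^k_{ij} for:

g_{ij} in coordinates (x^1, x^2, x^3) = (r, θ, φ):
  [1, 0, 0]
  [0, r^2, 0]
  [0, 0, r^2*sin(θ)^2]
Using Γ^k_{ij} = (1/2) g^{km} (∂_i g_{mj} + ∂_j g_{mi} - ∂_m g_{ij}); the metric is diagonal, so only the m = k term contributes.
Non-zero symbols (using the symmetry Γ^k_{ij} = Γ^k_{ji}):
Γ^r_{θ θ} = (1/2) g^{rr} (∂_θ g_{rθ} + ∂_θ g_{rθ} - ∂_r g_{θθ}) = (1/2)(1)((0) + (0) - (2*r)) = -r
Γ^r_{φ φ} = (1/2) g^{rr} (∂_φ g_{rφ} + ∂_φ g_{rφ} - ∂_r g_{φφ}) = (1/2)(1)((0) + (0) - (2*r*sin(θ)^2)) = -r*sin(θ)^2
Γ^θ_{r θ} = (1/2) g^{θθ} (∂_r g_{θθ} + ∂_θ g_{θr} - ∂_θ g_{rθ}) = (1/2)(1/r^2)((2*r) + (0) - (0)) = 1/r
Γ^θ_{φ φ} = (1/2) g^{θθ} (∂_φ g_{θφ} + ∂_φ g_{θφ} - ∂_θ g_{φφ}) = (1/2)(1/r^2)((0) + (0) - (r^2*sin(2*θ))) = -sin(2*θ)/2
Γ^φ_{r φ} = (1/2) g^{φφ} (∂_r g_{φφ} + ∂_φ g_{φr} - ∂_φ g_{rφ}) = (1/2)(1/(r^2*sin(θ)^2))((2*r*sin(θ)^2) + (0) - (0)) = 1/r
Γ^φ_{θ φ} = (1/2) g^{φφ} (∂_θ g_{φφ} + ∂_φ g_{φθ} - ∂_φ g_{θφ}) = (1/2)(1/(r^2*sin(θ)^2))((r^2*sin(2*θ)) + (0) - (0)) = 1/tan(θ)
All other Christoffel symbols are zero.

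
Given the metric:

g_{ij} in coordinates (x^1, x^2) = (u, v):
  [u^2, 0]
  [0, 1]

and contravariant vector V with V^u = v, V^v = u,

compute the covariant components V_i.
V_i = g_{ij} V^j:
V_u = (u^2)(v) + (0)(u) = u^2*v
V_v = (0)(v) + (1)(u) = u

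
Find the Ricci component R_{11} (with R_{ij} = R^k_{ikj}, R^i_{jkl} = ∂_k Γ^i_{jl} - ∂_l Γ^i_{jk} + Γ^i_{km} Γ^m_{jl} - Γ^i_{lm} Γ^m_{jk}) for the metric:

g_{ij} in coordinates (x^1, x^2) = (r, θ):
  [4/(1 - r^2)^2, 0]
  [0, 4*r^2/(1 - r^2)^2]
Non-zero Christoffel symbols (Γ^k_{ij} = Γ^k_{ji}):
Γ^r_{r r} = 2*r/(1 - r^2)
Γ^r_{θ θ} = (r^3 + r)/(r^2 - 1)
Γ^θ_{r θ} = (-r^2 - 1)/(r^3 - r)
R^r_{r r r} = 0 (a repeated index in an antisymmetric pair)
R^θ_{r θ r} = ∂_θ Γ^θ_{r r} - ∂_r Γ^θ_{r θ} + Γ^θ_{θ m} Γ^m_{r r} - Γ^θ_{r m} Γ^m_{r θ}
  = (0) - ((r^4 + 4*r^2 - 1)/(r^3 - r)^2) + (2*(r^2 + 1)/(r^2 - 1)^2) - ((r^2 + 1)^2/(r^3 - r)^2) = -4/(r^2 - 1)^2
R_{rr} = R^r_{r r r} + R^θ_{r θ r} = (0) + (-4/(r^2 - 1)^2) = -4/(r^2 - 1)^2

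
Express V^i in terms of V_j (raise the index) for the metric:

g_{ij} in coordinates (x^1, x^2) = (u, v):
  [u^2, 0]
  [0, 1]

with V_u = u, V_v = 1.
Inverse metric (diagonal): g^{uu} = 1/u^2, g^{vv} = 1
V^i = g^{ij} V_j:
V^u = (1/u^2)(u) + (0)(1) = 1/u
V^v = (0)(u) + (1)(1) = 1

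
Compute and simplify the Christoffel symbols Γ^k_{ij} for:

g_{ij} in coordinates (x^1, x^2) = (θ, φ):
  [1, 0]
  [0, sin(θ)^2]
Using Γ^k_{ij} = (1/2) g^{km} (∂_i g_{mj} + ∂_j g_{mi} - ∂_m g_{ij}); the metric is diagonal, so only the m = k term contributes.
Non-zero symbols (using the symmetry Γ^k_{ij} = Γ^k_{ji}):
Γ^θ_{φ φ} = (1/2) g^{θθ} (∂_φ g_{θφ} + ∂_φ g_{θφ} - ∂_θ g_{φφ}) = (1/2)(1)((0) + (0) - (sin(2*θ))) = -sin(2*θ)/2
Γ^φ_{θ φ} = (1/2) g^{φφ} (∂_θ g_{φφ} + ∂_φ g_{φθ} - ∂_φ g_{θφ}) = (1/2)(1/sin(θ)^2)((sin(2*θ)) + (0) - (0)) = 1/tan(θ)
All other Christoffel symbols are zero.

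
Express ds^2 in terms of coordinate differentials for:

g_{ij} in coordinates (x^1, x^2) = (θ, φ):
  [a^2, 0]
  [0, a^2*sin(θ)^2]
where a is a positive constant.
ds^2 = g_{ij} dx^i dx^j; only the non-zero components contribute.
ds^2 = a^2 dθ^2 + a^2*sin(θ)^2 dφ^2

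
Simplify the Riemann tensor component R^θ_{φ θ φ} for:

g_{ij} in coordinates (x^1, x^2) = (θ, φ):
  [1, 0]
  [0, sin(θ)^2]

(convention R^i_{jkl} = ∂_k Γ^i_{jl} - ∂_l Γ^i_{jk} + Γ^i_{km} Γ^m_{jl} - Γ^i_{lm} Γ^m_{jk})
Non-zero Christoffel symbols (Γ^k_{ij} = Γ^k_{ji}):
Γ^θ_{φ φ} = -sin(2*θ)/2
Γ^φ_{θ φ} = 1/tan(θ)
R^θ_{φ θ φ} = ∂_θ Γ^θ_{φ φ} - ∂_φ Γ^θ_{φ θ} + Γ^θ_{θ m} Γ^m_{φ φ} - Γ^θ_{φ m} Γ^m_{φ θ}
  = (-cos(2*θ)) - (0) + (0) - (-cos(θ)^2) = sin(θ)^2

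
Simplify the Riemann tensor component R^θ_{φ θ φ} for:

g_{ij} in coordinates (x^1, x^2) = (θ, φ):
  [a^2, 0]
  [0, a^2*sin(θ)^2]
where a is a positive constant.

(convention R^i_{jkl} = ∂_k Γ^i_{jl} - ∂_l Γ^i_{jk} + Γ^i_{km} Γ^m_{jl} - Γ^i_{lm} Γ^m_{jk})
Non-zero Christoffel symbols (Γ^k_{ij} = Γ^k_{ji}):
Γ^θ_{φ φ} = -sin(2*θ)/2
Γ^φ_{θ φ} = 1/tan(θ)
R^θ_{φ θ φ} = ∂_θ Γ^θ_{φ φ} - ∂_φ Γ^θ_{φ θ} + Γ^θ_{θ m} Γ^m_{φ φ} - Γ^θ_{φ m} Γ^m_{φ θ}
  = (-cos(2*θ)) - (0) + (0) - (-cos(θ)^2) = sin(θ)^2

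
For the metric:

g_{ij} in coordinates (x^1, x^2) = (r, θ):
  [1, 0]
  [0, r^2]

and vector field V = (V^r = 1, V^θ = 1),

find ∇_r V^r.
Non-zero Christoffel symbols:
Γ^r_{θ θ} = -r
Γ^θ_{r θ} = 1/r
∇_r V^r = ∂_r V^r + Γ^r_{r j} V^j
  = (0) + (0)(1) + (0)(1)
  = 0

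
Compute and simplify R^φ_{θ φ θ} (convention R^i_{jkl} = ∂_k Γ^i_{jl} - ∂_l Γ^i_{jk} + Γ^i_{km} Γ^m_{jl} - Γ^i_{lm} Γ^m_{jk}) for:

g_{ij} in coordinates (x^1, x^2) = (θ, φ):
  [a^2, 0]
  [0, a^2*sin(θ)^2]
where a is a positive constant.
Non-zero Christoffel symbols (Γ^k_{ij} = Γ^k_{ji}):
Γ^θ_{φ φ} = -sin(2*θ)/2
Γ^φ_{θ φ} = 1/tan(θ)
R^φ_{θ φ θ} = ∂_φ Γ^φ_{θ θ} - ∂_θ Γ^φ_{θ φ} + Γ^φ_{φ m} Γ^m_{θ θ} - Γ^φ_{θ m} Γ^m_{θ φ}
  = (0) - (-1/sin(θ)^2) + (0) - (1/tan(θ)^2) = 1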